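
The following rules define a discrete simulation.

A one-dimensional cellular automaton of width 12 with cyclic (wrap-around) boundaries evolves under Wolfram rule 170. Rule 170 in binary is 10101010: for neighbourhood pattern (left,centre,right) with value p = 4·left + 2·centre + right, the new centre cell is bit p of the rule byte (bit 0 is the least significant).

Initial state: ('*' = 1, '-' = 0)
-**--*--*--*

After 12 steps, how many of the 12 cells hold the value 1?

5

step 0: -**--*--*--*
step 1: **--*--*--*-
step 2: *--*--*--*-*
step 3: --*--*--*-**
step 4: -*--*--*-**-
step 5: *--*--*-**--
step 6: --*--*-**--*
step 7: -*--*-**--*-
step 8: *--*-**--*--
step 9: --*-**--*--*
step 10: -*-**--*--*-
step 11: *-**--*--*--
step 12: -**--*--*--*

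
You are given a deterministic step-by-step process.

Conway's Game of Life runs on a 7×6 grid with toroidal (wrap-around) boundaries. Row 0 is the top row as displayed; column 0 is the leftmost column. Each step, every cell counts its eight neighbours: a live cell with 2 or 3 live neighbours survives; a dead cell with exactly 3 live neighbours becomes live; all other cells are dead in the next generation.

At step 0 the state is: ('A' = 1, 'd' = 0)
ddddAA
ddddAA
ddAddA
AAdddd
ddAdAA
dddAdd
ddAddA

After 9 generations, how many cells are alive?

0) ddddAA
ddddAA
ddAddA
AAdddd
ddAdAA
dddAdd
ddAddA
1) AddAdd
AddAdd
dAddAA
AAAAAd
AAAAAA
ddAAdA
dddAdA
2) AdAAdA
AAAAdd
dddddd
dddddd
dddddd
dddddd
AddAdA
3) dddddd
AddAAA
dAAddd
dddddd
dddddd
dddddd
AAAAdA
4) dddddd
AAAAAA
AAAAAA
dddddd
dddddd
AAAddd
AAAddd
5) ddddAd
dddddd
dddddd
AAAAAA
dAdddd
AdAddd
AdAddd
6) dddddd
dddddd
AAAAAA
AAAAAA
ddddAd
AdAddd
dddAdA
7) dddddd
AAAAAA
dddddd
dddddd
ddddAd
dddAAA
dddddd
8) AAAAAA
AAAAAA
AAAAAA
dddddd
dddAAA
dddAAA
ddddAd
9) dddddd
dddddd
dddddd
dAdddd
dddAdA
dddddd
dAdddd

4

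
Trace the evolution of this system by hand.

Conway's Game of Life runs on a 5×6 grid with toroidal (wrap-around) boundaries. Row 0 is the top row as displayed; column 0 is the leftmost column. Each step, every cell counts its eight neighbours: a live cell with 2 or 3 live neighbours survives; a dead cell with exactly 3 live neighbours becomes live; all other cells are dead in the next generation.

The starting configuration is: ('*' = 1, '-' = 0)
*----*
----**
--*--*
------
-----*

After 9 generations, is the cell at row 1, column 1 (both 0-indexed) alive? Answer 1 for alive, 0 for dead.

step 0: *----*
----**
--*--*
------
-----*
step 1: *-----
----*-
----**
------
*----*
step 2: *-----
----*-
----**
*---*-
*----*
step 3: *-----
----*-
---**-
*---*-
**----
step 4: **---*
---***
---**-
**-**-
**----
step 5: -**---
--**--
*-----
**-**-
----*-
step 6: -**---
--**--
*---**
**-**-
*---**
step 7: ***-**
*-****
*-----
-*-*--
----*-
step 8: --*---
--*---
*-----
------
----*-
step 9: ---*--
-*----
------
------
------

1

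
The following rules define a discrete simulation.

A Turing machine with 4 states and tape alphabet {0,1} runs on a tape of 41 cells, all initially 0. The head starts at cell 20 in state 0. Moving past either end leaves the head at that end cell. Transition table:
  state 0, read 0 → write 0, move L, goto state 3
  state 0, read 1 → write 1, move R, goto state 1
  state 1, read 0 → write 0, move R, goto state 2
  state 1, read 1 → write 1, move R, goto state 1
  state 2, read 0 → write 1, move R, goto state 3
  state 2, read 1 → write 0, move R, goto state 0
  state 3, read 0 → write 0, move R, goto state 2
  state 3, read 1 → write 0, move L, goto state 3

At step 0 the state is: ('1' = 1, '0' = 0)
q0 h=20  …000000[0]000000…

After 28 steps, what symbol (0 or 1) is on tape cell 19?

step 0: q0 h=20  …000000[0]000000…
step 1: q3 h=19  …000000[0]000000…
step 2: q2 h=20  …000000[0]000000…
step 3: q3 h=21  …000001[0]000000…
step 4: q2 h=22  …000010[0]000000…
step 5: q3 h=23  …000101[0]000000…
step 6: q2 h=24  …001010[0]000000…
step 7: q3 h=25  …010101[0]000000…
step 8: q2 h=26  …101010[0]000000…
step 9: q3 h=27  …010101[0]000000…
step 10: q2 h=28  …101010[0]000000…
step 11: q3 h=29  …010101[0]000000…
step 12: q2 h=30  …101010[0]000000…
step 13: q3 h=31  …010101[0]000000…
step 14: q2 h=32  …101010[0]000000…
step 15: q3 h=33  …010101[0]000000…
step 16: q2 h=34  …101010[0]000000|
step 17: q3 h=35  …010101[0]00000|
step 18: q2 h=36  …101010[0]0000|
step 19: q3 h=37  …010101[0]000|
step 20: q2 h=38  …101010[0]00|
step 21: q3 h=39  …010101[0]0|
step 22: q2 h=40  …101010[0]|
step 23: q3 h=40  …101010[1]|
step 24: q3 h=39  …010101[0]0|
step 25: q2 h=40  …101010[0]|
step 26: q3 h=40  …101010[1]|
step 27: q3 h=39  …010101[0]0|
step 28: q2 h=40  …101010[0]|

0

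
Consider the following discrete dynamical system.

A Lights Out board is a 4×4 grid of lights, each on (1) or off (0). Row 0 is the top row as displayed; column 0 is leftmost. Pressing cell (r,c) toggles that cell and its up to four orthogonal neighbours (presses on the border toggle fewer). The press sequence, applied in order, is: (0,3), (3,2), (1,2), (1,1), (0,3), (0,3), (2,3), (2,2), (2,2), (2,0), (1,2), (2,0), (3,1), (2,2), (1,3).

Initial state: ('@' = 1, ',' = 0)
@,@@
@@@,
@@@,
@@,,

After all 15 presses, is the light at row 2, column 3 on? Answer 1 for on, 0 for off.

1

[0] @,@@
@@@,
@@@,
@@,,
[1] @,,,
@@@@
@@@,
@@,,
[2] @,,,
@@@@
@@,,
@,@@
[3] @,@,
@,,,
@@@,
@,@@
[4] @@@,
,@@,
@,@,
@,@@
[5] @@,@
,@@@
@,@,
@,@@
[6] @@@,
,@@,
@,@,
@,@@
[7] @@@,
,@@@
@,,@
@,@,
[8] @@@,
,@,@
@@@,
@,,,
[9] @@@,
,@@@
@,,@
@,@,
[10] @@@,
@@@@
,@,@
,,@,
[11] @@,,
@,,,
,@@@
,,@,
[12] @@,,
,,,,
@,@@
@,@,
[13] @@,,
,,,,
@@@@
,@,,
[14] @@,,
,,@,
@,,,
,@@,
[15] @@,@
,,,@
@,,@
,@@,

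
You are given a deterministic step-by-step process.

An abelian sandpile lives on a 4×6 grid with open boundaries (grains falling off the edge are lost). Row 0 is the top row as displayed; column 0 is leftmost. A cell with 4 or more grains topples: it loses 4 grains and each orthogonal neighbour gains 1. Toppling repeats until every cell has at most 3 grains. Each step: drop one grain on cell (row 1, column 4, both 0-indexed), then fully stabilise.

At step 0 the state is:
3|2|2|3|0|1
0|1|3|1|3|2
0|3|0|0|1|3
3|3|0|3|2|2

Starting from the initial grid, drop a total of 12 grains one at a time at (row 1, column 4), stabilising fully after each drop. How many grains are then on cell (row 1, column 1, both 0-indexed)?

2

0) 3|2|2|3|0|1
0|1|3|1|3|2
0|3|0|0|1|3
3|3|0|3|2|2
1) 3|2|2|3|1|1
0|1|3|2|0|3
0|3|0|0|2|3
3|3|0|3|2|2
2) 3|2|2|3|1|1
0|1|3|2|1|3
0|3|0|0|2|3
3|3|0|3|2|2
3) 3|2|2|3|1|1
0|1|3|2|2|3
0|3|0|0|2|3
3|3|0|3|2|2
4) 3|2|2|3|1|1
0|1|3|2|3|3
0|3|0|0|2|3
3|3|0|3|2|2
5) 3|2|2|3|2|2
0|1|3|3|2|1
0|3|0|1|0|1
3|3|0|3|3|3
6) 3|2|2|3|2|2
0|1|3|3|3|1
0|3|0|1|0|1
3|3|0|3|3|3
7) 3|3|0|2|0|3
0|2|1|2|2|2
0|3|1|2|1|1
3|3|0|3|3|3
8) 3|3|0|2|0|3
0|2|1|2|3|2
0|3|1|2|1|1
3|3|0|3|3|3
9) 3|3|0|2|1|3
0|2|1|3|0|3
0|3|1|2|2|1
3|3|0|3|3|3
10) 3|3|0|2|1|3
0|2|1|3|1|3
0|3|1|2|2|1
3|3|0|3|3|3
11) 3|3|0|2|1|3
0|2|1|3|2|3
0|3|1|2|2|1
3|3|0|3|3|3
12) 3|3|0|2|1|3
0|2|1|3|3|3
0|3|1|2|2|1
3|3|0|3|3|3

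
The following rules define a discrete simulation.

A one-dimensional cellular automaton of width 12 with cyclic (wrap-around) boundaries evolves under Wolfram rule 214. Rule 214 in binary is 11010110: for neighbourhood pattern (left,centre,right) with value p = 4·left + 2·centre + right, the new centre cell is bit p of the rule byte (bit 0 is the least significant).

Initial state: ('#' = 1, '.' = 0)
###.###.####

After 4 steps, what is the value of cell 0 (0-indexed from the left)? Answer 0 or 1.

1

k=0  ###.###.####
k=1  ###..##..###
k=2  #####.###.##
k=3  #####..##..#
k=4  #######.###.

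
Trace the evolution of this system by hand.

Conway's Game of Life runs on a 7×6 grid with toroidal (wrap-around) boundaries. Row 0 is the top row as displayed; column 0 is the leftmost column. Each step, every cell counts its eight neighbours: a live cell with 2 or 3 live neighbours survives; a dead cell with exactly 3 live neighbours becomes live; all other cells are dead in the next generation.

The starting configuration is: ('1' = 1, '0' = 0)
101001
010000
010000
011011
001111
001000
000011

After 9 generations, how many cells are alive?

3

0) 101001
010000
010000
011011
001111
001000
000011
1) 110011
011000
010000
010001
100001
001000
110111
2) 000000
001001
010000
010001
110001
001100
000100
3) 000000
000000
011000
011001
010011
111110
001100
4) 000000
000000
111000
000111
000000
100000
000010
5) 000000
010000
111111
111111
000011
000000
000000
6) 000000
010111
000000
000000
011000
000000
000000
7) 000010
000010
000010
000000
000000
000000
000000
8) 000000
000111
000000
000000
000000
000000
000000
9) 000010
000010
000010
000000
000000
000000
000000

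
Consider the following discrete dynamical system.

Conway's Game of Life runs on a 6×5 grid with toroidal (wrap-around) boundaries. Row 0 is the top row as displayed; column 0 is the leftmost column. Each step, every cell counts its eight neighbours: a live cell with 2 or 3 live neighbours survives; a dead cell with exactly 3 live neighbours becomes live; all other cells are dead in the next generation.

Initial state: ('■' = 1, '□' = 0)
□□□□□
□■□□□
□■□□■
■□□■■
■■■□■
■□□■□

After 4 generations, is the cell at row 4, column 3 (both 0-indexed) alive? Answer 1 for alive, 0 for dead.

0) □□□□□
□■□□□
□■□□■
■□□■■
■■■□■
■□□■□
1) □□□□□
■□□□□
□■■■■
□□□□□
□□■□□
■□■■□
2) □■□□■
■■■■■
■■■■■
□■□□□
□■■■□
□■■■□
3) □□□□□
□□□□□
□□□□□
□□□□□
■□□■□
□□□□■
4) □□□□□
□□□□□
□□□□□
□□□□□
□□□□■
□□□□■

0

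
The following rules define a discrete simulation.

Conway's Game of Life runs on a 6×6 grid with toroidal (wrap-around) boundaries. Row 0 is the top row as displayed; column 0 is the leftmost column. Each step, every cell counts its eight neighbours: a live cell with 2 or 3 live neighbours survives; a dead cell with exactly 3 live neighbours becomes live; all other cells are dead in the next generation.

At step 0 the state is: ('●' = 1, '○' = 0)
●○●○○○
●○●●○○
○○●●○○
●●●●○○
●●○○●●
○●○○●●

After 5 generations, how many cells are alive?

14

t=0: ●○●○○○
●○●●○○
○○●●○○
●●●●○○
●●○○●●
○●○○●●
t=1: ●○●○●○
○○○○○○
●○○○●○
○○○○○○
○○○○○○
○○●●●○
t=2: ○●●○●●
○●○●○○
○○○○○○
○○○○○○
○○○●○○
○●●○●●
t=3: ○○○○○●
●●○●●○
○○○○○○
○○○○○○
○○●●●○
○●○○○●
t=4: ○●●○○●
●○○○●●
○○○○○○
○○○●○○
○○●●●○
●○●●○●
t=5: ○○●○○○
●●○○●●
○○○○●●
○○●●●○
○●○○○●
●○○○○●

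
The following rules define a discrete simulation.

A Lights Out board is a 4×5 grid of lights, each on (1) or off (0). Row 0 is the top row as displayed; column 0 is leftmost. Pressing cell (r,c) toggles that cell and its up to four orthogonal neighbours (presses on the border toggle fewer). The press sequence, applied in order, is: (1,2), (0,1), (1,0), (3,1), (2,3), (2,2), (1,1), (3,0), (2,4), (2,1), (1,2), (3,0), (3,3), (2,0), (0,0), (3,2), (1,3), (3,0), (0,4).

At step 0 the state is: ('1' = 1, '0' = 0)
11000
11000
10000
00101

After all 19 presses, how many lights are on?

13

t=0: 11000
11000
10000
00101
t=1: 11100
10110
10100
00101
t=2: 00000
11110
10100
00101
t=3: 10000
00110
00100
00101
t=4: 10000
00110
01100
11001
t=5: 10000
00100
01011
11011
t=6: 10000
00000
00101
11111
t=7: 11000
11100
01101
11111
t=8: 11000
11100
11101
00111
t=9: 11000
11101
11110
00110
t=10: 11000
10101
00010
01110
t=11: 11100
11011
00110
01110
t=12: 11100
11011
10110
10110
t=13: 11100
11011
10100
10001
t=14: 11100
01011
01100
00001
t=15: 00100
11011
01100
00001
t=16: 00100
11011
01000
01111
t=17: 00110
11100
01010
01111
t=18: 00110
11100
11010
10111
t=19: 00101
11101
11010
10111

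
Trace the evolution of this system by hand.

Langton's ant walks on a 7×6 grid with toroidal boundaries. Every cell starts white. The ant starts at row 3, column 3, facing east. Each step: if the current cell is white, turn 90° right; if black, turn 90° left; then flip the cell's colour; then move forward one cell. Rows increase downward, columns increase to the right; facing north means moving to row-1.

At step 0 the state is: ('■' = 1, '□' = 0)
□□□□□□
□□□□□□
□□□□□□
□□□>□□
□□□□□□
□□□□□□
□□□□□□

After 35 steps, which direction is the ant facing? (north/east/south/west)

k=0  □□□□□□
□□□□□□
□□□□□□
□□□>□□
□□□□□□
□□□□□□
□□□□□□
k=1  □□□□□□
□□□□□□
□□□□□□
□□□■□□
□□□v□□
□□□□□□
□□□□□□
k=2  □□□□□□
□□□□□□
□□□□□□
□□□■□□
□□<■□□
□□□□□□
□□□□□□
k=3  □□□□□□
□□□□□□
□□□□□□
□□^■□□
□□■■□□
□□□□□□
□□□□□□
k=4  □□□□□□
□□□□□□
□□□□□□
□□■>□□
□□■■□□
□□□□□□
□□□□□□
k=5  □□□□□□
□□□□□□
□□□^□□
□□■□□□
□□■■□□
□□□□□□
□□□□□□
k=6  □□□□□□
□□□□□□
□□□■>□
□□■□□□
□□■■□□
□□□□□□
□□□□□□
k=7  □□□□□□
□□□□□□
□□□■■□
□□■□v□
□□■■□□
□□□□□□
□□□□□□
k=8  □□□□□□
□□□□□□
□□□■■□
□□■<■□
□□■■□□
□□□□□□
□□□□□□
k=9  □□□□□□
□□□□□□
□□□^■□
□□■■■□
□□■■□□
□□□□□□
□□□□□□
k=10  □□□□□□
□□□□□□
□□<□■□
□□■■■□
□□■■□□
□□□□□□
□□□□□□
k=11  □□□□□□
□□^□□□
□□■□■□
□□■■■□
□□■■□□
□□□□□□
□□□□□□
k=12  □□□□□□
□□■>□□
□□■□■□
□□■■■□
□□■■□□
□□□□□□
□□□□□□
k=13  □□□□□□
□□■■□□
□□■v■□
□□■■■□
□□■■□□
□□□□□□
□□□□□□
k=14  □□□□□□
□□■■□□
□□<■■□
□□■■■□
□□■■□□
□□□□□□
□□□□□□
k=15  □□□□□□
□□■■□□
□□□■■□
□□v■■□
□□■■□□
□□□□□□
□□□□□□
k=16  □□□□□□
□□■■□□
□□□■■□
□□□>■□
□□■■□□
□□□□□□
□□□□□□
k=17  □□□□□□
□□■■□□
□□□^■□
□□□□■□
□□■■□□
□□□□□□
□□□□□□
k=18  □□□□□□
□□■■□□
□□<□■□
□□□□■□
□□■■□□
□□□□□□
□□□□□□
k=19  □□□□□□
□□^■□□
□□■□■□
□□□□■□
□□■■□□
□□□□□□
□□□□□□
k=20  □□□□□□
□<□■□□
□□■□■□
□□□□■□
□□■■□□
□□□□□□
□□□□□□
k=21  □^□□□□
□■□■□□
□□■□■□
□□□□■□
□□■■□□
□□□□□□
□□□□□□
k=22  □■>□□□
□■□■□□
□□■□■□
□□□□■□
□□■■□□
□□□□□□
□□□□□□
k=23  □■■□□□
□■v■□□
□□■□■□
□□□□■□
□□■■□□
□□□□□□
□□□□□□
k=24  □■■□□□
□<■■□□
□□■□■□
□□□□■□
□□■■□□
□□□□□□
□□□□□□
k=25  □■■□□□
□□■■□□
□v■□■□
□□□□■□
□□■■□□
□□□□□□
□□□□□□
k=26  □■■□□□
□□■■□□
<■■□■□
□□□□■□
□□■■□□
□□□□□□
□□□□□□
k=27  □■■□□□
^□■■□□
■■■□■□
□□□□■□
□□■■□□
□□□□□□
□□□□□□
k=28  □■■□□□
■>■■□□
■■■□■□
□□□□■□
□□■■□□
□□□□□□
□□□□□□
k=29  □■■□□□
■■■■□□
■v■□■□
□□□□■□
□□■■□□
□□□□□□
□□□□□□
k=30  □■■□□□
■■■■□□
■□>□■□
□□□□■□
□□■■□□
□□□□□□
□□□□□□
k=31  □■■□□□
■■^■□□
■□□□■□
□□□□■□
□□■■□□
□□□□□□
□□□□□□
k=32  □■■□□□
■<□■□□
■□□□■□
□□□□■□
□□■■□□
□□□□□□
□□□□□□
k=33  □■■□□□
■□□■□□
■v□□■□
□□□□■□
□□■■□□
□□□□□□
□□□□□□
k=34  □■■□□□
■□□■□□
<■□□■□
□□□□■□
□□■■□□
□□□□□□
□□□□□□
k=35  □■■□□□
■□□■□□
□■□□■□
v□□□■□
□□■■□□
□□□□□□
□□□□□□

south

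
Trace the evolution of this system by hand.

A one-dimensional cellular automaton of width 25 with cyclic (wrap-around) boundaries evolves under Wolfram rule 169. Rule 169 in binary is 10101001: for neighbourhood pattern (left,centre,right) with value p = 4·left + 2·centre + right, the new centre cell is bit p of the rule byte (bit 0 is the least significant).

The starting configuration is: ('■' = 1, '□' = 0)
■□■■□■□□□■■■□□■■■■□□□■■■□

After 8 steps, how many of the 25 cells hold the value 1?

15

0) ■□■■□■□□□■■■□□■■■■□□□■■■□
1) □■■□■□□■□■■□□□■■■□□■□■■□■
2) ■■□■□□□□■■□□■□■■□□□□■■□■□
3) ■□■□□■■□■□□□□■■□□■■□■□■□■
4) □■□□□■□■□□■■□■□□□■□■□■□■■
5) ■□□■□□■□□□■□■□□■□□■□■□■■□
6) □□□□□□□□■□□■□□□□□□□■□■■□■
7) □■■■■■■□□□□□□■■■■■□□■■□■□
8) □■■■■■□□■■■■□■■■■□□□■□■□□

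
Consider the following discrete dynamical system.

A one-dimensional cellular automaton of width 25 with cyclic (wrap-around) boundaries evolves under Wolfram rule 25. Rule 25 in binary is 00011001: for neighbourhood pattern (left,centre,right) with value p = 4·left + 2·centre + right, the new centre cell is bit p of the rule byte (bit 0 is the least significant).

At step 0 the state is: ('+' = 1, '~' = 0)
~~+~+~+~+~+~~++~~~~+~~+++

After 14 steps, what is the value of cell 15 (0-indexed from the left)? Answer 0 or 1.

[0] ~~+~+~+~+~+~~++~~~~+~~+++
[1] +~~~~~~~~~~+~+~+++~~+~+~~
[2] ~+++++++++~~~~~+~~+~~~~+~
[3] ~+~~~~~~~~++++~~+~~+++~~+
[4] ~~+++++++~+~~~+~~+~+~~+~~
[5] +~+~~~~~~~~++~~+~~~~+~~++
[6] ~~~+++++++~+~+~~+++~~+~+~
[7] ++~+~~~~~~~~~~+~+~~+~~~~+
[8] ~~~~+++++++++~~~~+~~+++~+
[9] +++~+~~~~~~~~+++~~+~+~~~~
[10] +~~~~+++++++~+~~+~~~~+++~
[11] ~+++~+~~~~~~~~+~~+++~+~~~
[12] ~+~~~~+++++++~~+~+~~~~+++
[13] ~~+++~+~~~~~~+~~~~+++~+~~
[14] +~+~~~~+++++~~+++~+~~~~++

1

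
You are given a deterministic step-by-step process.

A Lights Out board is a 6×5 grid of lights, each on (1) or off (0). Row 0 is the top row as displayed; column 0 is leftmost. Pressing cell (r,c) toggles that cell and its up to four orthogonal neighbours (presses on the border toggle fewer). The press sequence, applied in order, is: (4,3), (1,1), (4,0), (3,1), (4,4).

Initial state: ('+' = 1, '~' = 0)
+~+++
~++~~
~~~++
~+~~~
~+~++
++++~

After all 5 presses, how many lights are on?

step 0: +~+++
~++~~
~~~++
~+~~~
~+~++
++++~
step 1: +~+++
~++~~
~~~++
~+~+~
~++~~
+++~~
step 2: +++++
+~~~~
~+~++
~+~+~
~++~~
+++~~
step 3: +++++
+~~~~
~+~++
++~+~
+~+~~
~++~~
step 4: +++++
+~~~~
~~~++
~~++~
+++~~
~++~~
step 5: +++++
+~~~~
~~~++
~~+++
+++++
~++~+

19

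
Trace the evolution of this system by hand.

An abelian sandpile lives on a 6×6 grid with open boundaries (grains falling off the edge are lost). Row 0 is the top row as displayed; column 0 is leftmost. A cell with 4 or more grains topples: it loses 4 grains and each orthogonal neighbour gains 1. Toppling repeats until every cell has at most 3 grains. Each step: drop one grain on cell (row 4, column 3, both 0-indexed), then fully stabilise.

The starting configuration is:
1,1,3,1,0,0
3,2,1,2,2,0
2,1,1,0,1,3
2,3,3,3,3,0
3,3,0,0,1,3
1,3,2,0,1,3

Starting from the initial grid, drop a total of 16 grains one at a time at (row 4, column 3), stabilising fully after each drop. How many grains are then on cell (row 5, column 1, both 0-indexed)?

2

t=0: 1,1,3,1,0,0
3,2,1,2,2,0
2,1,1,0,1,3
2,3,3,3,3,0
3,3,0,0,1,3
1,3,2,0,1,3
t=1: 1,1,3,1,0,0
3,2,1,2,2,0
2,1,1,0,1,3
2,3,3,3,3,0
3,3,0,1,1,3
1,3,2,0,1,3
t=2: 1,1,3,1,0,0
3,2,1,2,2,0
2,1,1,0,1,3
2,3,3,3,3,0
3,3,0,2,1,3
1,3,2,0,1,3
t=3: 1,1,3,1,0,0
3,2,1,2,2,0
2,1,1,0,1,3
2,3,3,3,3,0
3,3,0,3,1,3
1,3,2,0,1,3
t=4: 1,1,3,1,0,0
3,2,1,2,2,0
3,2,2,1,2,3
0,2,1,2,0,1
1,2,3,1,3,3
3,0,3,1,1,3
t=5: 1,1,3,1,0,0
3,2,1,2,2,0
3,2,2,1,2,3
0,2,1,2,0,1
1,2,3,2,3,3
3,0,3,1,1,3
t=6: 1,1,3,1,0,0
3,2,1,2,2,0
3,2,2,1,2,3
0,2,1,2,0,1
1,2,3,3,3,3
3,0,3,1,1,3
t=7: 1,1,3,1,0,0
3,2,1,2,2,0
3,2,2,1,2,3
0,2,2,3,1,2
1,3,1,2,1,1
3,1,0,3,3,0
t=8: 1,1,3,1,0,0
3,2,1,2,2,0
3,2,2,1,2,3
0,2,2,3,1,2
1,3,1,3,1,1
3,1,0,3,3,0
t=9: 1,1,3,1,0,0
3,2,1,2,2,0
3,2,2,2,2,3
0,2,3,0,2,2
1,3,2,2,3,1
3,1,1,1,0,1
t=10: 1,1,3,1,0,0
3,2,1,2,2,0
3,2,2,2,2,3
0,2,3,0,2,2
1,3,2,3,3,1
3,1,1,1,0,1
t=11: 1,1,3,1,0,0
3,2,1,2,2,0
3,2,2,2,2,3
0,2,3,1,3,2
1,3,3,1,0,2
3,1,1,2,1,1
t=12: 1,1,3,1,0,0
3,2,1,2,2,0
3,2,2,2,2,3
0,2,3,1,3,2
1,3,3,2,0,2
3,1,1,2,1,1
t=13: 1,1,3,1,0,0
3,2,1,2,2,0
3,2,2,2,2,3
0,2,3,1,3,2
1,3,3,3,0,2
3,1,1,2,1,1
t=14: 1,1,3,1,0,0
3,2,1,2,2,0
3,3,3,2,2,3
1,0,1,3,3,2
2,1,2,1,1,2
3,2,2,3,1,1
t=15: 1,1,3,1,0,0
3,2,1,2,2,0
3,3,3,2,2,3
1,0,1,3,3,2
2,1,2,2,1,2
3,2,2,3,1,1
t=16: 1,1,3,1,0,0
3,2,1,2,2,0
3,3,3,2,2,3
1,0,1,3,3,2
2,1,2,3,1,2
3,2,2,3,1,1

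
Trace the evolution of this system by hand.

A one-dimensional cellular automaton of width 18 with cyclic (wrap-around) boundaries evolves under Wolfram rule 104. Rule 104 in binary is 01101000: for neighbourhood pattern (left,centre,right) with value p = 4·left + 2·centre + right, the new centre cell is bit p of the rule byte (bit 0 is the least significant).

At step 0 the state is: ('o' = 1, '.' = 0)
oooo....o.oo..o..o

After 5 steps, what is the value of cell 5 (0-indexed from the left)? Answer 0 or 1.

0

step 0: oooo....o.oo..o..o
step 1: ...o.....ooo.....o
step 2: .........o.o......
step 3: ..........o.......
step 4: ..................
step 5: ..................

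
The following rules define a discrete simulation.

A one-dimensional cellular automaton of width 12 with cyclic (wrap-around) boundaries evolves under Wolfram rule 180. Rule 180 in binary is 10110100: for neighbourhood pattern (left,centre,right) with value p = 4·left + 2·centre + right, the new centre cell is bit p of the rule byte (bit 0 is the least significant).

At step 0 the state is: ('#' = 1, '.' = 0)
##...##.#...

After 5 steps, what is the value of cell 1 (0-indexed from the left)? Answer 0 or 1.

gen 0: ##...##.#...
gen 1: ..#....###..
gen 2: ..##....#.#.
gen 3: ....#...####
gen 4: #...##...##.
gen 5: ##....#....#

1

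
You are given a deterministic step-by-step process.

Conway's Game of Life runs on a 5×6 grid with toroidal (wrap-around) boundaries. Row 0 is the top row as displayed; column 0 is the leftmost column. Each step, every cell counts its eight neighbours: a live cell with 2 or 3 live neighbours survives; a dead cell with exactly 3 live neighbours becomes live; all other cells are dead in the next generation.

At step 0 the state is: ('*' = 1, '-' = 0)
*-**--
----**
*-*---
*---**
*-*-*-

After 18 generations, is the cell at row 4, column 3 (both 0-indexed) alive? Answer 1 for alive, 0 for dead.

k=0  *-**--
----**
*-*---
*---**
*-*-*-
k=1  *-*---
*-*-**
**-*--
*---*-
*-*-*-
k=2  *-*-*-
--*-*-
--**--
*-*-*-
*-----
k=3  ------
--*-**
--*-**
--*--*
*-----
k=4  -----*
----**
***---
**-***
------
k=5  ----**
-*--**
--*---
---***
------
k=6  *---**
*--***
*-*---
---**-
---*--
k=7  *-----
---*--
***---
--***-
---*--
k=8  ------
*-*---
-*--*-
----*-
--***-
k=9  -**---
-*----
-*-*-*
--*-**
---**-
k=10  -***--
-*----
-*-*-*
*-*--*
-*--**
k=11  -*-**-
-*-**-
-*--**
--**--
----**
k=12  *-----
-*----
**---*
*-**--
-----*
k=13  *-----
-*---*
-----*
--*-*-
**---*
k=14  ------
-----*
*---**
-*--*-
**---*
k=15  -----*
*---**
*---*-
-*--*-
**---*
k=16  -*----
*---*-
**-**-
-*--*-
-*--**
k=17  -*--*-
*-***-
*****-
-*----
-**-**
k=18  ------
*-----
*---*-
------
-*****

1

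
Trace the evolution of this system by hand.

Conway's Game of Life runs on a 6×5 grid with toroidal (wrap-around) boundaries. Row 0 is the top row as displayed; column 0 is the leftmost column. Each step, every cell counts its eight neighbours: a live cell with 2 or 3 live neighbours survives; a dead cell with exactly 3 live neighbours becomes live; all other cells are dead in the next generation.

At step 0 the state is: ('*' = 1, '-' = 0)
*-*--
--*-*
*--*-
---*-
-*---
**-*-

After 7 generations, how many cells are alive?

9

step 0: *-*--
--*-*
*--*-
---*-
-*---
**-*-
step 1: *-*--
*-*-*
--**-
--*-*
**--*
*---*
step 2: -----
*-*-*
*-*--
--*-*
-*---
---*-
step 3: ---**
*--**
*-*--
*-**-
--**-
-----
step 4: *--*-
***--
*-*--
-----
-****
--*-*
step 5: *--*-
*-**-
*-*--
*---*
***-*
-----
step 6: -***-
*-**-
*-*--
--*--
-*-**
--**-
step 7: -----
*----
--*-*
*-*-*
-*--*
*----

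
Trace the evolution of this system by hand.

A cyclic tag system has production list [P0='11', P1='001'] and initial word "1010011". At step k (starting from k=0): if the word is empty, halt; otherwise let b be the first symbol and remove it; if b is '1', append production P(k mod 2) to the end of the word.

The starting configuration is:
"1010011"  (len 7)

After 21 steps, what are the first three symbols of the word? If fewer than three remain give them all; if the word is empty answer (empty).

001

k=0  "1010011"  (len 7)
k=1  "01001111"  (len 8)
k=2  "1001111"  (len 7)
k=3  "00111111"  (len 8)
k=4  "0111111"  (len 7)
k=5  "111111"  (len 6)
k=6  "11111001"  (len 8)
k=7  "111100111"  (len 9)
k=8  "11100111001"  (len 11)
k=9  "110011100111"  (len 12)
k=10  "10011100111001"  (len 14)
k=11  "001110011100111"  (len 15)
k=12  "01110011100111"  (len 14)
k=13  "1110011100111"  (len 13)
k=14  "110011100111001"  (len 15)
k=15  "1001110011100111"  (len 16)
k=16  "001110011100111001"  (len 18)
k=17  "01110011100111001"  (len 17)
k=18  "1110011100111001"  (len 16)
k=19  "11001110011100111"  (len 17)
k=20  "1001110011100111001"  (len 19)
k=21  "00111001110011100111"  (len 20)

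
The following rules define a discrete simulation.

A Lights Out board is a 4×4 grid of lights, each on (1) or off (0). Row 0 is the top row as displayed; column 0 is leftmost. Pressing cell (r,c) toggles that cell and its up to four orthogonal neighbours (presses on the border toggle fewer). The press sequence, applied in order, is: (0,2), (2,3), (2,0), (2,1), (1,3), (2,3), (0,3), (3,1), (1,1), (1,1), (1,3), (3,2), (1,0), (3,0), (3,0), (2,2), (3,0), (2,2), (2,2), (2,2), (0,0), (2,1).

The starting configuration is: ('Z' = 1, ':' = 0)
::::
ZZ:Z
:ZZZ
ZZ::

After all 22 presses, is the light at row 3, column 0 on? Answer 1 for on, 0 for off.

t=0: ::::
ZZ:Z
:ZZZ
ZZ::
t=1: :ZZZ
ZZZZ
:ZZZ
ZZ::
t=2: :ZZZ
ZZZ:
:Z::
ZZ:Z
t=3: :ZZZ
:ZZ:
Z:::
:Z:Z
t=4: :ZZZ
::Z:
:ZZ:
:::Z
t=5: :ZZ:
:::Z
:ZZZ
:::Z
t=6: :ZZ:
::::
:Z::
::::
t=7: :Z:Z
:::Z
:Z::
::::
t=8: :Z:Z
:::Z
::::
ZZZ:
t=9: :::Z
ZZZZ
:Z::
ZZZ:
t=10: :Z:Z
:::Z
::::
ZZZ:
t=11: :Z::
::Z:
:::Z
ZZZ:
t=12: :Z::
::Z:
::ZZ
Z::Z
t=13: ZZ::
ZZZ:
Z:ZZ
Z::Z
t=14: ZZ::
ZZZ:
::ZZ
:Z:Z
t=15: ZZ::
ZZZ:
Z:ZZ
Z::Z
t=16: ZZ::
ZZ::
ZZ::
Z:ZZ
t=17: ZZ::
ZZ::
:Z::
:ZZZ
t=18: ZZ::
ZZZ:
::ZZ
:Z:Z
t=19: ZZ::
ZZ::
:Z::
:ZZZ
t=20: ZZ::
ZZZ:
::ZZ
:Z:Z
t=21: ::::
:ZZ:
::ZZ
:Z:Z
t=22: ::::
::Z:
ZZ:Z
:::Z

0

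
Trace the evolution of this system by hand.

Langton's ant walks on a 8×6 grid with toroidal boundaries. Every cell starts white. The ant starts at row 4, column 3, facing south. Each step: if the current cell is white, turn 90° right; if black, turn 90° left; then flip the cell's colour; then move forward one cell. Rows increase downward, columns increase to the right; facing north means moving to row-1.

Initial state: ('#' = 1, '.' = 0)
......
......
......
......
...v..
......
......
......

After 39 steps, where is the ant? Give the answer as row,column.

step 0: ......
......
......
......
...v..
......
......
......
step 1: ......
......
......
......
..<#..
......
......
......
step 2: ......
......
......
..^...
..##..
......
......
......
step 3: ......
......
......
..#>..
..##..
......
......
......
step 4: ......
......
......
..##..
..#v..
......
......
......
step 5: ......
......
......
..##..
..#.>.
......
......
......
step 6: ......
......
......
..##..
..#.#.
....v.
......
......
step 7: ......
......
......
..##..
..#.#.
...<#.
......
......
step 8: ......
......
......
..##..
..#^#.
...##.
......
......
step 9: ......
......
......
..##..
..##>.
...##.
......
......
step 10: ......
......
......
..##^.
..##..
...##.
......
......
step 11: ......
......
......
..###>
..##..
...##.
......
......
step 12: ......
......
......
..####
..##.v
...##.
......
......
step 13: ......
......
......
..####
..##<#
...##.
......
......
step 14: ......
......
......
..##^#
..####
...##.
......
......
step 15: ......
......
......
..#<.#
..####
...##.
......
......
step 16: ......
......
......
..#..#
..#v##
...##.
......
......
step 17: ......
......
......
..#..#
..#.>#
...##.
......
......
step 18: ......
......
......
..#.^#
..#..#
...##.
......
......
step 19: ......
......
......
..#.#>
..#..#
...##.
......
......
step 20: ......
......
.....^
..#.#.
..#..#
...##.
......
......
step 21: ......
......
>....#
..#.#.
..#..#
...##.
......
......
step 22: ......
......
#....#
v.#.#.
..#..#
...##.
......
......
step 23: ......
......
#....#
#.#.#<
..#..#
...##.
......
......
step 24: ......
......
#....^
#.#.##
..#..#
...##.
......
......
step 25: ......
......
#...<.
#.#.##
..#..#
...##.
......
......
step 26: ......
....^.
#...#.
#.#.##
..#..#
...##.
......
......
step 27: ......
....#>
#...#.
#.#.##
..#..#
...##.
......
......
step 28: ......
....##
#...#v
#.#.##
..#..#
...##.
......
......
step 29: ......
....##
#...<#
#.#.##
..#..#
...##.
......
......
step 30: ......
....##
#....#
#.#.v#
..#..#
...##.
......
......
step 31: ......
....##
#....#
#.#..>
..#..#
...##.
......
......
step 32: ......
....##
#....^
#.#...
..#..#
...##.
......
......
step 33: ......
....##
#...<.
#.#...
..#..#
...##.
......
......
step 34: ......
....^#
#...#.
#.#...
..#..#
...##.
......
......
step 35: ......
...<.#
#...#.
#.#...
..#..#
...##.
......
......
step 36: ...^..
...#.#
#...#.
#.#...
..#..#
...##.
......
......
step 37: ...#>.
...#.#
#...#.
#.#...
..#..#
...##.
......
......
step 38: ...##.
...#v#
#...#.
#.#...
..#..#
...##.
......
......
step 39: ...##.
...<##
#...#.
#.#...
..#..#
...##.
......
......

1,3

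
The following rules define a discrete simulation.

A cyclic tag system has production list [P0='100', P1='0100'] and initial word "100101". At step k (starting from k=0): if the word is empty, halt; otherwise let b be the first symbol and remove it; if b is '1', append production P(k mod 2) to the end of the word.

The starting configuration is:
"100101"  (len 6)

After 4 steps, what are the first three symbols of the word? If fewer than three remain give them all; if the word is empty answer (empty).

011

k=0  "100101"  (len 6)
k=1  "00101100"  (len 8)
k=2  "0101100"  (len 7)
k=3  "101100"  (len 6)
k=4  "011000100"  (len 9)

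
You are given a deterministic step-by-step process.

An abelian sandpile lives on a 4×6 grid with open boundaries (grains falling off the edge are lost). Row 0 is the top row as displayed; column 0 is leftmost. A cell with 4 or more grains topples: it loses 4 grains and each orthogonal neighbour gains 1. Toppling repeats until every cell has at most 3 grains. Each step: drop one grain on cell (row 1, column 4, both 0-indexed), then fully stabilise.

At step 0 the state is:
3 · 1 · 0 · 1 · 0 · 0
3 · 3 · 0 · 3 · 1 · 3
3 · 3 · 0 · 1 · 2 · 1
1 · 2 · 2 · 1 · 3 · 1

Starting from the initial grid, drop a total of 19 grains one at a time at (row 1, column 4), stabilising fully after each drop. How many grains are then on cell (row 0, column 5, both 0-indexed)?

gen 0: 3 · 1 · 0 · 1 · 0 · 0
3 · 3 · 0 · 3 · 1 · 3
3 · 3 · 0 · 1 · 2 · 1
1 · 2 · 2 · 1 · 3 · 1
gen 1: 3 · 1 · 0 · 1 · 0 · 0
3 · 3 · 0 · 3 · 2 · 3
3 · 3 · 0 · 1 · 2 · 1
1 · 2 · 2 · 1 · 3 · 1
gen 2: 3 · 1 · 0 · 1 · 0 · 0
3 · 3 · 0 · 3 · 3 · 3
3 · 3 · 0 · 1 · 2 · 1
1 · 2 · 2 · 1 · 3 · 1
gen 3: 3 · 1 · 0 · 2 · 1 · 1
3 · 3 · 1 · 0 · 2 · 0
3 · 3 · 0 · 2 · 3 · 2
1 · 2 · 2 · 1 · 3 · 1
gen 4: 3 · 1 · 0 · 2 · 1 · 1
3 · 3 · 1 · 0 · 3 · 0
3 · 3 · 0 · 2 · 3 · 2
1 · 2 · 2 · 1 · 3 · 1
gen 5: 3 · 1 · 0 · 2 · 2 · 1
3 · 3 · 1 · 1 · 1 · 1
3 · 3 · 0 · 3 · 1 · 3
1 · 2 · 2 · 2 · 0 · 2
gen 6: 3 · 1 · 0 · 2 · 2 · 1
3 · 3 · 1 · 1 · 2 · 1
3 · 3 · 0 · 3 · 1 · 3
1 · 2 · 2 · 2 · 0 · 2
gen 7: 3 · 1 · 0 · 2 · 2 · 1
3 · 3 · 1 · 1 · 3 · 1
3 · 3 · 0 · 3 · 1 · 3
1 · 2 · 2 · 2 · 0 · 2
gen 8: 3 · 1 · 0 · 2 · 3 · 1
3 · 3 · 1 · 2 · 0 · 2
3 · 3 · 0 · 3 · 2 · 3
1 · 2 · 2 · 2 · 0 · 2
gen 9: 3 · 1 · 0 · 2 · 3 · 1
3 · 3 · 1 · 2 · 1 · 2
3 · 3 · 0 · 3 · 2 · 3
1 · 2 · 2 · 2 · 0 · 2
gen 10: 3 · 1 · 0 · 2 · 3 · 1
3 · 3 · 1 · 2 · 2 · 2
3 · 3 · 0 · 3 · 2 · 3
1 · 2 · 2 · 2 · 0 · 2
gen 11: 3 · 1 · 0 · 2 · 3 · 1
3 · 3 · 1 · 2 · 3 · 2
3 · 3 · 0 · 3 · 2 · 3
1 · 2 · 2 · 2 · 0 · 2
gen 12: 3 · 1 · 0 · 3 · 0 · 2
3 · 3 · 1 · 3 · 1 · 3
3 · 3 · 0 · 3 · 3 · 3
1 · 2 · 2 · 2 · 0 · 2
gen 13: 3 · 1 · 0 · 3 · 0 · 2
3 · 3 · 1 · 3 · 2 · 3
3 · 3 · 0 · 3 · 3 · 3
1 · 2 · 2 · 2 · 0 · 2
gen 14: 3 · 1 · 0 · 3 · 0 · 2
3 · 3 · 1 · 3 · 3 · 3
3 · 3 · 0 · 3 · 3 · 3
1 · 2 · 2 · 2 · 0 · 2
gen 15: 3 · 1 · 1 · 0 · 2 · 3
3 · 3 · 2 · 2 · 3 · 1
3 · 3 · 1 · 1 · 2 · 1
1 · 2 · 2 · 3 · 1 · 3
gen 16: 3 · 1 · 1 · 0 · 3 · 3
3 · 3 · 2 · 3 · 0 · 2
3 · 3 · 1 · 1 · 3 · 1
1 · 2 · 2 · 3 · 1 · 3
gen 17: 3 · 1 · 1 · 0 · 3 · 3
3 · 3 · 2 · 3 · 1 · 2
3 · 3 · 1 · 1 · 3 · 1
1 · 2 · 2 · 3 · 1 · 3
gen 18: 3 · 1 · 1 · 0 · 3 · 3
3 · 3 · 2 · 3 · 2 · 2
3 · 3 · 1 · 1 · 3 · 1
1 · 2 · 2 · 3 · 1 · 3
gen 19: 3 · 1 · 1 · 0 · 3 · 3
3 · 3 · 2 · 3 · 3 · 2
3 · 3 · 1 · 1 · 3 · 1
1 · 2 · 2 · 3 · 1 · 3

3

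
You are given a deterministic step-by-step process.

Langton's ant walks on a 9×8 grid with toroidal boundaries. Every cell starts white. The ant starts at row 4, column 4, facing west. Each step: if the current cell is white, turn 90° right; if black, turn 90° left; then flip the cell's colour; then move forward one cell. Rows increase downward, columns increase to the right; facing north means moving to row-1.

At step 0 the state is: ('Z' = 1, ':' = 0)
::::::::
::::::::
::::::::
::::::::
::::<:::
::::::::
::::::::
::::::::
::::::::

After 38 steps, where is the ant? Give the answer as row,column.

5,7

0) ::::::::
::::::::
::::::::
::::::::
::::<:::
::::::::
::::::::
::::::::
::::::::
1) ::::::::
::::::::
::::::::
::::^:::
::::Z:::
::::::::
::::::::
::::::::
::::::::
2) ::::::::
::::::::
::::::::
::::Z>::
::::Z:::
::::::::
::::::::
::::::::
::::::::
3) ::::::::
::::::::
::::::::
::::ZZ::
::::Zv::
::::::::
::::::::
::::::::
::::::::
4) ::::::::
::::::::
::::::::
::::ZZ::
::::<Z::
::::::::
::::::::
::::::::
::::::::
5) ::::::::
::::::::
::::::::
::::ZZ::
:::::Z::
::::v:::
::::::::
::::::::
::::::::
6) ::::::::
::::::::
::::::::
::::ZZ::
:::::Z::
:::<Z:::
::::::::
::::::::
::::::::
7) ::::::::
::::::::
::::::::
::::ZZ::
:::^:Z::
:::ZZ:::
::::::::
::::::::
::::::::
8) ::::::::
::::::::
::::::::
::::ZZ::
:::Z>Z::
:::ZZ:::
::::::::
::::::::
::::::::
9) ::::::::
::::::::
::::::::
::::ZZ::
:::ZZZ::
:::Zv:::
::::::::
::::::::
::::::::
10) ::::::::
::::::::
::::::::
::::ZZ::
:::ZZZ::
:::Z:>::
::::::::
::::::::
::::::::
11) ::::::::
::::::::
::::::::
::::ZZ::
:::ZZZ::
:::Z:Z::
:::::v::
::::::::
::::::::
12) ::::::::
::::::::
::::::::
::::ZZ::
:::ZZZ::
:::Z:Z::
::::<Z::
::::::::
::::::::
13) ::::::::
::::::::
::::::::
::::ZZ::
:::ZZZ::
:::Z^Z::
::::ZZ::
::::::::
::::::::
14) ::::::::
::::::::
::::::::
::::ZZ::
:::ZZZ::
:::ZZ>::
::::ZZ::
::::::::
::::::::
15) ::::::::
::::::::
::::::::
::::ZZ::
:::ZZ^::
:::ZZ:::
::::ZZ::
::::::::
::::::::
16) ::::::::
::::::::
::::::::
::::ZZ::
:::Z<:::
:::ZZ:::
::::ZZ::
::::::::
::::::::
17) ::::::::
::::::::
::::::::
::::ZZ::
:::Z::::
:::Zv:::
::::ZZ::
::::::::
::::::::
18) ::::::::
::::::::
::::::::
::::ZZ::
:::Z::::
:::Z:>::
::::ZZ::
::::::::
::::::::
19) ::::::::
::::::::
::::::::
::::ZZ::
:::Z::::
:::Z:Z::
::::Zv::
::::::::
::::::::
20) ::::::::
::::::::
::::::::
::::ZZ::
:::Z::::
:::Z:Z::
::::Z:>:
::::::::
::::::::
21) ::::::::
::::::::
::::::::
::::ZZ::
:::Z::::
:::Z:Z::
::::Z:Z:
::::::v:
::::::::
22) ::::::::
::::::::
::::::::
::::ZZ::
:::Z::::
:::Z:Z::
::::Z:Z:
:::::<Z:
::::::::
23) ::::::::
::::::::
::::::::
::::ZZ::
:::Z::::
:::Z:Z::
::::Z^Z:
:::::ZZ:
::::::::
24) ::::::::
::::::::
::::::::
::::ZZ::
:::Z::::
:::Z:Z::
::::ZZ>:
:::::ZZ:
::::::::
25) ::::::::
::::::::
::::::::
::::ZZ::
:::Z::::
:::Z:Z^:
::::ZZ::
:::::ZZ:
::::::::
26) ::::::::
::::::::
::::::::
::::ZZ::
:::Z::::
:::Z:ZZ>
::::ZZ::
:::::ZZ:
::::::::
27) ::::::::
::::::::
::::::::
::::ZZ::
:::Z::::
:::Z:ZZZ
::::ZZ:v
:::::ZZ:
::::::::
28) ::::::::
::::::::
::::::::
::::ZZ::
:::Z::::
:::Z:ZZZ
::::ZZ<Z
:::::ZZ:
::::::::
29) ::::::::
::::::::
::::::::
::::ZZ::
:::Z::::
:::Z:Z^Z
::::ZZZZ
:::::ZZ:
::::::::
30) ::::::::
::::::::
::::::::
::::ZZ::
:::Z::::
:::Z:<:Z
::::ZZZZ
:::::ZZ:
::::::::
31) ::::::::
::::::::
::::::::
::::ZZ::
:::Z::::
:::Z:::Z
::::ZvZZ
:::::ZZ:
::::::::
32) ::::::::
::::::::
::::::::
::::ZZ::
:::Z::::
:::Z:::Z
::::Z:>Z
:::::ZZ:
::::::::
33) ::::::::
::::::::
::::::::
::::ZZ::
:::Z::::
:::Z::^Z
::::Z::Z
:::::ZZ:
::::::::
34) ::::::::
::::::::
::::::::
::::ZZ::
:::Z::::
:::Z::Z>
::::Z::Z
:::::ZZ:
::::::::
35) ::::::::
::::::::
::::::::
::::ZZ::
:::Z:::^
:::Z::Z:
::::Z::Z
:::::ZZ:
::::::::
36) ::::::::
::::::::
::::::::
::::ZZ::
>::Z:::Z
:::Z::Z:
::::Z::Z
:::::ZZ:
::::::::
37) ::::::::
::::::::
::::::::
::::ZZ::
Z::Z:::Z
v::Z::Z:
::::Z::Z
:::::ZZ:
::::::::
38) ::::::::
::::::::
::::::::
::::ZZ::
Z::Z:::Z
Z::Z::Z<
::::Z::Z
:::::ZZ:
::::::::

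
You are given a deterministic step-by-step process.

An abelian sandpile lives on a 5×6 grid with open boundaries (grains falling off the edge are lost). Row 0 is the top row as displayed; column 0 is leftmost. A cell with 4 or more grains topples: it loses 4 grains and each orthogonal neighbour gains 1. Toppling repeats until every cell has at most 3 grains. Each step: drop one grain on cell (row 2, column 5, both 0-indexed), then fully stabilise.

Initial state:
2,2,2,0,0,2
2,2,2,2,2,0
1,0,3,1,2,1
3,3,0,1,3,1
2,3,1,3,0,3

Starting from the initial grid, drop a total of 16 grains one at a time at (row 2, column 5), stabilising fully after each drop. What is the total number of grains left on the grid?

0) 2,2,2,0,0,2
2,2,2,2,2,0
1,0,3,1,2,1
3,3,0,1,3,1
2,3,1,3,0,3
1) 2,2,2,0,0,2
2,2,2,2,2,0
1,0,3,1,2,2
3,3,0,1,3,1
2,3,1,3,0,3
2) 2,2,2,0,0,2
2,2,2,2,2,0
1,0,3,1,2,3
3,3,0,1,3,1
2,3,1,3,0,3
3) 2,2,2,0,0,2
2,2,2,2,2,1
1,0,3,1,3,0
3,3,0,1,3,2
2,3,1,3,0,3
4) 2,2,2,0,0,2
2,2,2,2,2,1
1,0,3,1,3,1
3,3,0,1,3,2
2,3,1,3,0,3
5) 2,2,2,0,0,2
2,2,2,2,2,1
1,0,3,1,3,2
3,3,0,1,3,2
2,3,1,3,0,3
6) 2,2,2,0,0,2
2,2,2,2,2,1
1,0,3,1,3,3
3,3,0,1,3,2
2,3,1,3,0,3
7) 2,2,2,0,0,2
2,2,2,2,3,2
1,0,3,2,1,2
3,3,0,2,1,1
2,3,1,3,2,0
8) 2,2,2,0,0,2
2,2,2,2,3,2
1,0,3,2,1,3
3,3,0,2,1,1
2,3,1,3,2,0
9) 2,2,2,0,0,2
2,2,2,2,3,3
1,0,3,2,2,0
3,3,0,2,1,2
2,3,1,3,2,0
10) 2,2,2,0,0,2
2,2,2,2,3,3
1,0,3,2,2,1
3,3,0,2,1,2
2,3,1,3,2,0
11) 2,2,2,0,0,2
2,2,2,2,3,3
1,0,3,2,2,2
3,3,0,2,1,2
2,3,1,3,2,0
12) 2,2,2,0,0,2
2,2,2,2,3,3
1,0,3,2,2,3
3,3,0,2,1,2
2,3,1,3,2,0
13) 2,2,2,0,1,3
2,2,2,3,1,1
1,0,3,3,0,2
3,3,0,2,2,3
2,3,1,3,2,0
14) 2,2,2,0,1,3
2,2,2,3,1,1
1,0,3,3,0,3
3,3,0,2,2,3
2,3,1,3,2,0
15) 2,2,2,0,1,3
2,2,2,3,1,2
1,0,3,3,1,1
3,3,0,2,3,0
2,3,1,3,2,1
16) 2,2,2,0,1,3
2,2,2,3,1,2
1,0,3,3,1,2
3,3,0,2,3,0
2,3,1,3,2,1

55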